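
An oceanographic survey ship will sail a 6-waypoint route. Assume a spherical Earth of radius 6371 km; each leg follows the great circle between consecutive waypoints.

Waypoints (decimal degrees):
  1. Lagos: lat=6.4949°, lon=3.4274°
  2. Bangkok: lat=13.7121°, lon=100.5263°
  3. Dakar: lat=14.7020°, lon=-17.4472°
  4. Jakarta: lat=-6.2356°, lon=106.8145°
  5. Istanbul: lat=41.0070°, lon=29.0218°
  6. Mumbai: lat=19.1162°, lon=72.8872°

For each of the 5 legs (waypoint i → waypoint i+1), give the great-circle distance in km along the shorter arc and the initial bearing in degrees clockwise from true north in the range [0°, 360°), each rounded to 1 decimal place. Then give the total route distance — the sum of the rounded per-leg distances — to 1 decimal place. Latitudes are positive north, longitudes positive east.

Leg 1: dist=10597.6 km, bearing=75.5°
Leg 2: dist=12495.2 km, bearing=292.5°
Leg 3: dist=13863.0 km, bearing=87.4°
Leg 4: dist=9450.3 km, bearing=312.2°
Leg 5: dist=4803.9 km, bearing=107.0°
Total: 51210.0 km

Leg 1: φ1=0.1133574, φ2=0.2393213, Δφ=0.1259639, Δλ=1.6946955 rad; a=sin²(Δφ/2)+cosφ1·cosφ2·sin²(Δλ/2)=0.5462382782; c=2·atan2(√a, √(1-a))=1.663405202; dist=6371·c=10597.555 ≈ 10597.6 km; running total=10597.6 km
Leg 1 bearing: y=sinΔλ·cosφ2=0.96405187, x=cosφ1·sinφ2-sinφ1·cosφ2·cosΔλ=0.24910254; θ=atan2(y, x)=75.5122° ≈ 75.5°
Leg 2: φ1=0.2393213, φ2=0.2565983, Δφ=0.0172770, Δλ=-2.0590260 rad; a=sin²(Δφ/2)+cosφ1·cosφ2·sin²(Δλ/2)=0.6903074206; c=2·atan2(√a, √(1-a))=1.961257417; dist=6371·c=12495.171 ≈ 12495.2 km; running total=23092.8 km
Leg 2 bearing: y=sinΔλ·cosφ2=-0.85424885, x=cosφ1·sinφ2-sinφ1·cosφ2·cosΔλ=0.35410627; θ=atan2(y, x)=-67.4848° <0 so +360° → 292.5152° ≈ 292.5°
Leg 3: φ1=0.2565983, φ2=-0.1088318, Δφ=-0.3654301, Δλ=2.1687758 rad; a=sin²(Δφ/2)+cosφ1·cosφ2·sin²(Δλ/2)=0.7844428716; c=2·atan2(√a, √(1-a))=2.175946689; dist=6371·c=13862.956 ≈ 13863.0 km; running total=36955.8 km
Leg 3 bearing: y=sinΔλ·cosφ2=0.82158511, x=cosφ1·sinφ2-sinφ1·cosφ2·cosΔλ=0.03697195; θ=atan2(y, x)=87.4234° ≈ 87.4°
Leg 4: φ1=-0.1088318, φ2=0.7157072, Δφ=0.8245389, Δλ=-1.3577387 rad; a=sin²(Δφ/2)+cosφ1·cosφ2·sin²(Δλ/2)=0.4563236824; c=2·atan2(√a, √(1-a))=1.483332218; dist=6371·c=9450.310 ≈ 9450.3 km; running total=46406.1 km
Leg 4 bearing: y=sinΔλ·cosφ2=-0.73756647, x=cosφ1·sinφ2-sinφ1·cosφ2·cosΔλ=0.66960079; θ=atan2(y, x)=-47.7652° <0 so +360° → 312.2348° ≈ 312.2°
Leg 5: φ1=0.7157072, φ2=0.3336406, Δφ=-0.3820665, Δλ=0.7655957 rad; a=sin²(Δφ/2)+cosφ1·cosφ2·sin²(Δλ/2)=0.1355285192; c=2·atan2(√a, √(1-a))=0.754019729; dist=6371·c=4803.860 ≈ 4803.9 km; running total=51210.0 km
Leg 5 bearing: y=sinΔλ·cosφ2=0.65475387, x=cosφ1·sinφ2-sinφ1·cosφ2·cosΔλ=-0.19984876; θ=atan2(y, x)=106.9736° ≈ 107.0°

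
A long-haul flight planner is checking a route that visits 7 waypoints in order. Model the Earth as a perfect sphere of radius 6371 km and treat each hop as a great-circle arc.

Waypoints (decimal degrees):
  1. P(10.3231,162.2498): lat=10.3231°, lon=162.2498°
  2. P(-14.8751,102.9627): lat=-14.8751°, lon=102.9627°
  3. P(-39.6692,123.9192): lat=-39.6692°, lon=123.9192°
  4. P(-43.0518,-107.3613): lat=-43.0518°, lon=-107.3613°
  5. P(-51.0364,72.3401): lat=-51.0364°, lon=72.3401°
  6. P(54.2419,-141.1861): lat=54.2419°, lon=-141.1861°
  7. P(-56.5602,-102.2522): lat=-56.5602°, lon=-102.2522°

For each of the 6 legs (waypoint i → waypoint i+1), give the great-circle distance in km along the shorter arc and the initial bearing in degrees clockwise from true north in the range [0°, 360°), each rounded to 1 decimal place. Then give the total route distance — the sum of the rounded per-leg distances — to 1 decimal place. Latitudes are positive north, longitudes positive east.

Leg 1: dist=7107.6 km, bearing=247.7°
Leg 2: dist=3429.2 km, bearing=147.5°
Leg 3: dist=9472.1 km, bearing=145.1°
Leg 4: dist=9552.9 km, bearing=179.8°
Leg 5: dist=17747.1 km, bearing=67.8°
Leg 6: dist=12815.9 km, bearing=157.5°
Total: 60124.8 km

Leg 1: φ1=0.1801721, φ2=-0.2596195, Δφ=-0.4397916, Δλ=-1.0347551 rad; a=sin²(Δφ/2)+cosφ1·cosφ2·sin²(Δλ/2)=0.2801861913; c=2·atan2(√a, √(1-a))=1.115612292; dist=6371·c=7107.566 ≈ 7107.6 km; running total=7107.6 km
Leg 1 bearing: y=sinΔλ·cosφ2=-0.83092556, x=cosφ1·sinφ2-sinφ1·cosφ2·cosΔλ=-0.34101360; θ=atan2(y, x)=-112.3133° <0 so +360° → 247.6867° ≈ 247.7°
Leg 2: φ1=-0.2596195, φ2=-0.6923582, Δφ=-0.4327387, Δλ=0.3657599 rad; a=sin²(Δφ/2)+cosφ1·cosφ2·sin²(Δλ/2)=0.0706948815; c=2·atan2(√a, √(1-a))=0.538243891; dist=6371·c=3429.152 ≈ 3429.2 km; running total=10536.8 km
Leg 2 bearing: y=sinΔλ·cosφ2=0.27530549, x=cosφ1·sinφ2-sinφ1·cosφ2·cosΔλ=-0.43242959; θ=atan2(y, x)=147.5172° ≈ 147.5°
Leg 3: φ1=-0.6923582, φ2=-0.7513957, Δφ=-0.0590375, Δλ=-4.0366062 rad; a=sin²(Δφ/2)+cosφ1·cosφ2·sin²(Δλ/2)=0.4580285690; c=2·atan2(√a, √(1-a))=1.486754568; dist=6371·c=9472.113 ≈ 9472.1 km; running total=20008.9 km
Leg 3 bearing: y=sinΔλ·cosφ2=0.57013371, x=cosφ1·sinφ2-sinφ1·cosφ2·cosΔλ=-0.81725220; θ=atan2(y, x)=145.0995° ≈ 145.1°
Leg 4: φ1=-0.7513957, φ2=-0.8907532, Δφ=-0.1393576, Δλ=3.1363811 rad; a=sin²(Δφ/2)+cosφ1·cosφ2·sin²(Δλ/2)=0.4643508694; c=2·atan2(√a, √(1-a))=1.499437520; dist=6371·c=9552.916 ≈ 9552.9 km; running total=29561.8 km
Leg 4 bearing: y=sinΔλ·cosφ2=0.00327715, x=cosφ1·sinφ2-sinφ1·cosφ2·cosΔλ=-0.99744966; θ=atan2(y, x)=179.8118° ≈ 179.8°
Leg 5: φ1=-0.8907532, φ2=0.9466997, Δφ=1.8374530, Δλ=-3.7267352 rad; a=sin²(Δφ/2)+cosφ1·cosφ2·sin²(Δλ/2)=0.9686508359; c=2·atan2(√a, √(1-a))=2.785601956; dist=6371·c=17747.070 ≈ 17747.1 km; running total=47308.9 km
Leg 5 bearing: y=sinΔλ·cosφ2=0.32275512, x=cosφ1·sinφ2-sinφ1·cosφ2·cosΔλ=0.13150936; θ=atan2(y, x)=67.8311° ≈ 67.8°
Leg 6: φ1=0.9466997, φ2=-0.9871617, Δφ=-1.9338615, Δλ=0.6795247 rad; a=sin²(Δφ/2)+cosφ1·cosφ2·sin²(Δλ/2)=0.7133355444; c=2·atan2(√a, √(1-a))=2.011605127; dist=6371·c=12815.936 ≈ 12815.9 km; running total=60124.8 km
Leg 6 bearing: y=sinΔλ·cosφ2=0.34629933, x=cosφ1·sinφ2-sinφ1·cosφ2·cosΔλ=-0.83548103; θ=atan2(y, x)=157.4864° ≈ 157.5°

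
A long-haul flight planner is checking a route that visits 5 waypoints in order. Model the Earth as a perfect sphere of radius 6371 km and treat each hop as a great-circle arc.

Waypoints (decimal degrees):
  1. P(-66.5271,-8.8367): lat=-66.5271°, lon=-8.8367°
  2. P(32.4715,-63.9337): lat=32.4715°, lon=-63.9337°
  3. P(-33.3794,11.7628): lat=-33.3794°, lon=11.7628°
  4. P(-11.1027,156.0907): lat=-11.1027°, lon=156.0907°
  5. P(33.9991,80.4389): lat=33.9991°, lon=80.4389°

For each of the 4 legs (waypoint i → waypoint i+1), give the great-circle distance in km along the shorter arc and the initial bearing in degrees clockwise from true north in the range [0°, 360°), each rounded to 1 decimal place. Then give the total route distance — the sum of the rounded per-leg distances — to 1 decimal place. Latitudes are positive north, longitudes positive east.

Leg 1: φ1=-1.1611169, φ2=0.5667346, Δφ=1.7278515, Δλ=-0.9616241 rad; a=sin²(Δφ/2)+cosφ1·cosφ2·sin²(Δλ/2)=0.6500864509; c=2·atan2(√a, √(1-a))=1.875670236; dist=6371·c=11949.895 ≈ 11949.9 km; running total=11949.9 km
Leg 1 bearing: y=sinΔλ·cosφ2=-0.69190291, x=cosφ1·sinφ2-sinφ1·cosφ2·cosΔλ=0.65663277; θ=atan2(y, x)=-46.4982° <0 so +360° → 313.5018° ≈ 313.5°
Leg 2: φ1=0.5667346, φ2=-0.5825804, Δφ=-1.1493150, Δλ=1.3211532 rad; a=sin²(Δφ/2)+cosφ1·cosφ2·sin²(Δλ/2)=0.5606650201; c=2·atan2(√a, √(1-a))=1.692426039; dist=6371·c=10782.446 ≈ 10782.4 km; running total=22732.3 km
Leg 2 bearing: y=sinΔλ·cosφ2=0.80915985, x=cosφ1·sinφ2-sinφ1·cosφ2·cosΔλ=-0.57492553; θ=atan2(y, x)=125.3946° ≈ 125.4°
Leg 3: φ1=-0.5825804, φ2=-0.1937787, Δφ=0.3888018, Δλ=2.5189971 rad; a=sin²(Δφ/2)+cosφ1·cosφ2·sin²(Δλ/2)=0.7798601294; c=2·atan2(√a, √(1-a))=2.164844514; dist=6371·c=13792.224 ≈ 13792.2 km; running total=36524.5 km
Leg 3 bearing: y=sinΔλ·cosφ2=0.57223131, x=cosφ1·sinφ2-sinφ1·cosφ2·cosΔλ=-0.59938682; θ=atan2(y, x)=136.3278° ≈ 136.3°
Leg 4: φ1=-0.1937787, φ2=0.5933962, Δφ=0.7871749, Δλ=-1.3203730 rad; a=sin²(Δφ/2)+cosφ1·cosφ2·sin²(Δλ/2)=0.4530380796; c=2·atan2(√a, √(1-a))=1.476733840; dist=6371·c=9408.271 ≈ 9408.3 km; running total=45932.8 km
Leg 4 bearing: y=sinΔλ·cosφ2=-0.80318641, x=cosφ1·sinφ2-sinφ1·cosφ2·cosΔλ=0.58827706; θ=atan2(y, x)=-53.7799° <0 so +360° → 306.2201° ≈ 306.2°

Leg 1: dist=11949.9 km, bearing=313.5°
Leg 2: dist=10782.4 km, bearing=125.4°
Leg 3: dist=13792.2 km, bearing=136.3°
Leg 4: dist=9408.3 km, bearing=306.2°
Total: 45932.8 km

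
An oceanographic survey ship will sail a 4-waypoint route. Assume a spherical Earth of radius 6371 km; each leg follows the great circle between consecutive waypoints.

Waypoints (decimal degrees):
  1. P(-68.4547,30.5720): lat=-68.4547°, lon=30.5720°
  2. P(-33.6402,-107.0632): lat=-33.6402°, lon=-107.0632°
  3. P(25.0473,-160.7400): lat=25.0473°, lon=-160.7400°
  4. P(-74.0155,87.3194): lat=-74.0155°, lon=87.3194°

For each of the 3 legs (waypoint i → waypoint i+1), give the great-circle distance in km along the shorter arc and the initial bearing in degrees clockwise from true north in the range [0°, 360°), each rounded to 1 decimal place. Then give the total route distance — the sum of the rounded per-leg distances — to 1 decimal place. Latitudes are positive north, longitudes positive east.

Leg 1: φ1=-1.1947599, φ2=-0.5871323, Δφ=0.6076277, Δλ=-2.4021874 rad; a=sin²(Δφ/2)+cosφ1·cosφ2·sin²(Δλ/2)=0.3553156533; c=2·atan2(√a, √(1-a))=1.277229077; dist=6371·c=8137.226 ≈ 8137.2 km; running total=8137.2 km
Leg 1 bearing: y=sinΔλ·cosφ2=-0.56100103, x=cosφ1·sinφ2-sinφ1·cosφ2·cosΔλ=-0.77559242; θ=atan2(y, x)=-144.1211° <0 so +360° → 215.8789° ≈ 215.9°
Leg 2: φ1=-0.5871323, φ2=0.4371579, Δφ=1.0242901, Δλ=-0.9368369 rad; a=sin²(Δφ/2)+cosφ1·cosφ2·sin²(Δλ/2)=0.3938842272; c=2·atan2(√a, √(1-a))=1.356938364; dist=6371·c=8645.054 ≈ 8645.1 km; running total=16782.3 km
Leg 2 bearing: y=sinΔλ·cosφ2=-0.72992042, x=cosφ1·sinφ2-sinφ1·cosφ2·cosΔλ=0.64974915; θ=atan2(y, x)=-48.3257° <0 so +360° → 311.6743° ≈ 311.7°
Leg 3: φ1=0.4371579, φ2=-1.2918142, Δφ=-1.7289720, Δλ=4.3294533 rad; a=sin²(Δφ/2)+cosφ1·cosφ2·sin²(Δλ/2)=0.7501072637; c=2·atan2(√a, √(1-a))=2.094642835; dist=6371·c=13344.970 ≈ 13345.0 km; running total=30127.3 km
Leg 3 bearing: y=sinΔλ·cosφ2=-0.25543220, x=cosφ1·sinφ2-sinφ1·cosφ2·cosΔλ=-0.82736922; θ=atan2(y, x)=-162.8431° <0 so +360° → 197.1569° ≈ 197.2°

Leg 1: dist=8137.2 km, bearing=215.9°
Leg 2: dist=8645.1 km, bearing=311.7°
Leg 3: dist=13345.0 km, bearing=197.2°
Total: 30127.3 km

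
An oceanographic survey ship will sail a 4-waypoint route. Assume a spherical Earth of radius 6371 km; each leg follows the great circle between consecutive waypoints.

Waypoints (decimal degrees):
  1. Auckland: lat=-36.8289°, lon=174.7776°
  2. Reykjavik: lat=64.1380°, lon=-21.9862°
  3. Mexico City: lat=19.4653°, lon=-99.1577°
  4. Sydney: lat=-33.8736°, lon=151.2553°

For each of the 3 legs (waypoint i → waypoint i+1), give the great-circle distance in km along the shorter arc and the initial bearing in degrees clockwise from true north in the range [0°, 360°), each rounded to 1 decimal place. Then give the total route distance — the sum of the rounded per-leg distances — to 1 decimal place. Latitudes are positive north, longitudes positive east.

Leg 1: dist=16778.4 km, bearing=15.0°
Leg 2: dist=7447.0 km, bearing=267.3°
Leg 3: dist=12968.2 km, bearing=241.0°
Total: 37193.6 km

Leg 1: φ1=-0.6427856, φ2=1.1194193, Δφ=1.7622048, Δλ=-3.4341762 rad; a=sin²(Δφ/2)+cosφ1·cosφ2·sin²(Δλ/2)=0.9368530592; c=2·atan2(√a, √(1-a))=2.633565934; dist=6371·c=16778.449 ≈ 16778.4 km; running total=16778.4 km
Leg 1 bearing: y=sinΔλ·cosφ2=0.12581328, x=cosφ1·sinφ2-sinφ1·cosφ2·cosΔλ=0.46990280; θ=atan2(y, x)=14.9890° ≈ 15.0°
Leg 2: φ1=1.1194193, φ2=0.3397336, Δφ=-0.7796857, Δλ=-1.3468968 rad; a=sin²(Δφ/2)+cosφ1·cosφ2·sin²(Δλ/2)=0.3044110772; c=2·atan2(√a, √(1-a))=1.168885253; dist=6371·c=7446.968 ≈ 7447.0 km; running total=24225.4 km
Leg 2 bearing: y=sinΔλ·cosφ2=-0.91930919, x=cosφ1·sinφ2-sinφ1·cosφ2·cosΔλ=-0.04301741; θ=atan2(y, x)=-92.6791° <0 so +360° → 267.3209° ≈ 267.3°
Leg 3: φ1=0.3397336, φ2=-0.5912058, Δφ=-0.9309394, Δλ=4.3705313 rad; a=sin²(Δφ/2)+cosφ1·cosφ2·sin²(Δλ/2)=0.7240810262; c=2·atan2(√a, √(1-a))=2.035504624; dist=6371·c=12968.200 ≈ 12968.2 km; running total=37193.6 km
Leg 3 bearing: y=sinΔλ·cosφ2=-0.78222445, x=cosφ1·sinφ2-sinφ1·cosφ2·cosΔλ=-0.43275361; θ=atan2(y, x)=-118.9529° <0 so +360° → 241.0471° ≈ 241.0°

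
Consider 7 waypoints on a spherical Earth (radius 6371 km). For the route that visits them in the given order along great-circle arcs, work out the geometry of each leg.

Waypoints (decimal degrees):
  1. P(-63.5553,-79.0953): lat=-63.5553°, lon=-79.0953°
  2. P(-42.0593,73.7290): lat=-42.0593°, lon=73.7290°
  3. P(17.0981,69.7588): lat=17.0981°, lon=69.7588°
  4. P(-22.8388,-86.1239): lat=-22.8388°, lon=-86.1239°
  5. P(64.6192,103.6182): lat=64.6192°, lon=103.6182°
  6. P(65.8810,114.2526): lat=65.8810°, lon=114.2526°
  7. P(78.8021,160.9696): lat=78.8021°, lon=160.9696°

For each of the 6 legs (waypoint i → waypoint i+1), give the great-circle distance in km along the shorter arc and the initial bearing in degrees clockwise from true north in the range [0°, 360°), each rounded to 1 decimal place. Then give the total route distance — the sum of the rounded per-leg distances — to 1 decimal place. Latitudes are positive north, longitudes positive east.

Leg 1: dist=8028.5 km, bearing=159.1°
Leg 2: dist=6590.6 km, bearing=355.6°
Leg 3: dist=17418.6 km, bearing=251.8°
Leg 4: dist=15315.1 km, bearing=353.8°
Leg 5: dist=513.8 km, bearing=69.4°
Leg 6: dist=2028.7 km, bearing=26.8°
Total: 49895.3 km

Leg 1: φ1=-1.1092492, φ2=-0.7340733, Δφ=0.3751760, Δλ=2.6672872 rad; a=sin²(Δφ/2)+cosφ1·cosφ2·sin²(Δλ/2)=0.3471677870; c=2·atan2(√a, √(1-a))=1.260160151; dist=6371·c=8028.480 ≈ 8028.5 km; running total=8028.5 km
Leg 1 bearing: y=sinΔλ·cosφ2=0.33909313, x=cosφ1·sinφ2-sinφ1·cosφ2·cosΔλ=-0.88971069; θ=atan2(y, x)=159.1368° ≈ 159.1°
Leg 2: φ1=-0.7340733, φ2=0.2984181, Δφ=1.0324914, Δλ=-0.0692931 rad; a=sin²(Δφ/2)+cosφ1·cosφ2·sin²(Δλ/2)=0.2445108111; c=2·atan2(√a, √(1-a))=1.034473734; dist=6371·c=6590.632 ≈ 6590.6 km; running total=14619.1 km
Leg 2 bearing: y=sinΔλ·cosφ2=-0.06617751, x=cosφ1·sinφ2-sinφ1·cosφ2·cosΔλ=0.85704238; θ=atan2(y, x)=-4.4154° <0 so +360° → 355.5846° ≈ 355.6°
Leg 3: φ1=0.2984181, φ2=-0.3986123, Δφ=-0.6970304, Δλ=-2.7206664 rad; a=sin²(Δφ/2)+cosφ1·cosφ2·sin²(Δλ/2)=0.9590472571; c=2·atan2(√a, √(1-a))=2.734042280; dist=6371·c=17418.583 ≈ 17418.6 km; running total=32037.7 km
Leg 3 bearing: y=sinΔλ·cosφ2=-0.37657156, x=cosφ1·sinφ2-sinφ1·cosφ2·cosΔλ=-0.12367830; θ=atan2(y, x)=-108.1819° <0 so +360° → 251.8181° ≈ 251.8°
Leg 4: φ1=-0.3986123, φ2=1.1278178, Δφ=1.5264301, Δλ=3.3116244 rad; a=sin²(Δφ/2)+cosφ1·cosφ2·sin²(Δλ/2)=0.8700037140; c=2·atan2(√a, √(1-a))=2.403877729; dist=6371·c=15315.105 ≈ 15315.1 km; running total=47352.8 km
Leg 4 bearing: y=sinΔλ·cosφ2=-0.07253044, x=cosφ1·sinφ2-sinφ1·cosφ2·cosΔλ=0.66867656; θ=atan2(y, x)=-6.1906° <0 so +360° → 353.8094° ≈ 353.8°
Leg 5: φ1=1.1278178, φ2=1.1498404, Δφ=0.0220226, Δλ=0.1856053 rad; a=sin²(Δφ/2)+cosφ1·cosφ2·sin²(Δλ/2)=0.0016253971; c=2·atan2(√a, √(1-a))=0.080654286; dist=6371·c=513.848 ≈ 513.8 km; running total=47866.6 km
Leg 5 bearing: y=sinΔλ·cosφ2=0.07540976, x=cosφ1·sinφ2-sinφ1·cosφ2·cosΔλ=0.02836175; θ=atan2(y, x)=69.3886° ≈ 69.4°
Leg 6: φ1=1.1498404, φ2=1.3753561, Δφ=0.2255157, Δλ=0.8153655 rad; a=sin²(Δφ/2)+cosφ1·cosφ2·sin²(Δλ/2)=0.0251351965; c=2·atan2(√a, √(1-a))=0.318425242; dist=6371·c=2028.687 ≈ 2028.7 km; running total=49895.3 km
Leg 6 bearing: y=sinΔλ·cosφ2=0.14137181, x=cosφ1·sinφ2-sinφ1·cosφ2·cosΔλ=0.27933436; θ=atan2(y, x)=26.8441° ≈ 26.8°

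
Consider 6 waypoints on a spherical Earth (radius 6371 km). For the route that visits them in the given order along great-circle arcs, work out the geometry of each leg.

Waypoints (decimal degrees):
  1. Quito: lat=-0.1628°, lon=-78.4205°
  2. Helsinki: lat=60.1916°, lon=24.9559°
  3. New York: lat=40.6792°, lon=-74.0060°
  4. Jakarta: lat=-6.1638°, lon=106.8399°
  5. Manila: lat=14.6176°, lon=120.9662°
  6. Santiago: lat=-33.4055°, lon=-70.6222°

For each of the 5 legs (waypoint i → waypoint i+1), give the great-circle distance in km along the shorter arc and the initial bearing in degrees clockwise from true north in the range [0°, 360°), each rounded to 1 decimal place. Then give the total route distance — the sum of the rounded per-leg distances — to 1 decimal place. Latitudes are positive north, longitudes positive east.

Leg 1: φ1=-0.0028414, φ2=1.0505416, Δφ=1.0533830, Δλ=1.8042585 rad; a=sin²(Δφ/2)+cosφ1·cosφ2·sin²(Δλ/2)=0.5587339780; c=2·atan2(√a, √(1-a))=1.688536125; dist=6371·c=10757.664 ≈ 10757.7 km; running total=10757.7 km
Leg 1 bearing: y=sinΔλ·cosφ2=0.48361544, x=cosφ1·sinφ2-sinφ1·cosφ2·cosΔλ=0.86736231; θ=atan2(y, x)=29.1427° ≈ 29.1°
Leg 2: φ1=1.0505416, φ2=0.7099860, Δφ=-0.3405556, Δλ=-1.7272110 rad; a=sin²(Δφ/2)+cosφ1·cosφ2·sin²(Δλ/2)=0.2465720328; c=2·atan2(√a, √(1-a))=1.039262742; dist=6371·c=6621.143 ≈ 6621.1 km; running total=17378.8 km
Leg 2 bearing: y=sinΔλ·cosφ2=-0.74911293, x=cosφ1·sinφ2-sinφ1·cosφ2·cosΔλ=0.42652887; θ=atan2(y, x)=-60.3437° <0 so +360° → 299.6563° ≈ 299.7°
Leg 3: φ1=0.7099860, φ2=-0.1075786, Δφ=-0.8175646, Δλ=3.1563564 rad; a=sin²(Δφ/2)+cosφ1·cosφ2·sin²(Δλ/2)=0.9119458744; c=2·atan2(√a, √(1-a))=2.539040279; dist=6371·c=16176.226 ≈ 16176.2 km; running total=33555.0 km
Leg 3 bearing: y=sinΔλ·cosφ2=-0.01467786, x=cosφ1·sinφ2-sinφ1·cosφ2·cosΔλ=0.56655710; θ=atan2(y, x)=-1.4840° <0 so +360° → 358.5160° ≈ 358.5°
Leg 4: φ1=-0.1075786, φ2=0.2551252, Δφ=0.3627039, Δλ=0.2465504 rad; a=sin²(Δφ/2)+cosφ1·cosφ2·sin²(Δλ/2)=0.0470755162; c=2·atan2(√a, √(1-a))=0.437416712; dist=6371·c=2786.782 ≈ 2786.8 km; running total=36341.8 km
Leg 4 bearing: y=sinΔλ·cosφ2=0.23616036, x=cosφ1·sinφ2-sinφ1·cosφ2·cosΔλ=0.35166167; θ=atan2(y, x)=33.8836° ≈ 33.9°
Leg 5: φ1=0.2551252, φ2=-0.5830360, Δφ=-0.8381612, Δλ=-3.3438484 rad; a=sin²(Δφ/2)+cosφ1·cosφ2·sin²(Δλ/2)=0.9651257900; c=2·atan2(√a, √(1-a))=2.765894226; dist=6371·c=17621.512 ≈ 17621.5 km; running total=53963.3 km
Leg 5 bearing: y=sinΔλ·cosφ2=0.16769328, x=cosφ1·sinφ2-sinφ1·cosφ2·cosΔλ=-0.32636017; θ=atan2(y, x)=152.8046° ≈ 152.8°

Leg 1: dist=10757.7 km, bearing=29.1°
Leg 2: dist=6621.1 km, bearing=299.7°
Leg 3: dist=16176.2 km, bearing=358.5°
Leg 4: dist=2786.8 km, bearing=33.9°
Leg 5: dist=17621.5 km, bearing=152.8°
Total: 53963.3 km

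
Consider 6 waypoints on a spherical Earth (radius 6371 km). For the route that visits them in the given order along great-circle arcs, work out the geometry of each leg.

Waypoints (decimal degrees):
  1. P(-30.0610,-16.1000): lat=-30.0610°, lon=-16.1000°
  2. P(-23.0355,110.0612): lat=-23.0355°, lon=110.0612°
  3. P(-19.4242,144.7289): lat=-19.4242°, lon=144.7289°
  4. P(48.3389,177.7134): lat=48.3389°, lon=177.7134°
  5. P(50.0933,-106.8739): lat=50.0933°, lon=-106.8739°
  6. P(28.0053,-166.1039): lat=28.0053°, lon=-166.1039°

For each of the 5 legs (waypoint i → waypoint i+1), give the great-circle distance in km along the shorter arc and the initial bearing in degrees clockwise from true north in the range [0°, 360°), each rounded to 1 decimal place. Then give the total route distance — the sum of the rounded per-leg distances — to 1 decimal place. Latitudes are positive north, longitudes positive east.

Leg 1: φ1=-0.5246634, φ2=-0.4020453, Δφ=0.1226181, Δλ=2.2019283 rad; a=sin²(Δφ/2)+cosφ1·cosφ2·sin²(Δλ/2)=0.6369795695; c=2·atan2(√a, √(1-a))=1.848303595; dist=6371·c=11775.542 ≈ 11775.5 km; running total=11775.5 km
Leg 1 bearing: y=sinΔλ·cosφ2=0.74298327, x=cosφ1·sinφ2-sinφ1·cosφ2·cosΔλ=-0.61067360; θ=atan2(y, x)=129.4175° ≈ 129.4°
Leg 2: φ1=-0.4020453, φ2=-0.3390162, Δφ=0.0630291, Δλ=0.6050655 rad; a=sin²(Δφ/2)+cosφ1·cosφ2·sin²(Δλ/2)=0.0780327420; c=2·atan2(√a, √(1-a))=0.566220464; dist=6371·c=3607.391 ≈ 3607.4 km; running total=15382.9 km
Leg 2 bearing: y=sinΔλ·cosφ2=0.53644025, x=cosφ1·sinφ2-sinφ1·cosφ2·cosΔλ=-0.00252834; θ=atan2(y, x)=90.2700° ≈ 90.3°
Leg 3: φ1=-0.3390162, φ2=0.8436730, Δφ=1.1826892, Δλ=0.5756881 rad; a=sin²(Δφ/2)+cosφ1·cosφ2·sin²(Δλ/2)=0.3613031332; c=2·atan2(√a, √(1-a))=1.289716008; dist=6371·c=8216.781 ≈ 8216.8 km; running total=23599.7 km
Leg 3 bearing: y=sinΔλ·cosφ2=0.36188342, x=cosφ1·sinφ2-sinφ1·cosφ2·cosΔλ=0.88999613; θ=atan2(y, x)=22.1273° ≈ 22.1°
Leg 4: φ1=0.8436730, φ2=0.8742930, Δφ=0.0306201, Δλ=-4.9669854 rad; a=sin²(Δφ/2)+cosφ1·cosφ2·sin²(Δλ/2)=0.1597561819; c=2·atan2(√a, √(1-a))=0.822368418; dist=6371·c=5239.309 ≈ 5239.3 km; running total=28839.0 km
Leg 4 bearing: y=sinΔλ·cosφ2=0.62085933, x=cosφ1·sinφ2-sinφ1·cosφ2·cosΔλ=0.38919182; θ=atan2(y, x)=57.9181° ≈ 57.9°
Leg 5: φ1=0.8742930, φ2=0.4887847, Δφ=-0.3855083, Δλ=-1.0337585 rad; a=sin²(Δφ/2)+cosφ1·cosφ2·sin²(Δλ/2)=0.1750174813; c=2·atan2(√a, √(1-a))=0.863257896; dist=6371·c=5499.816 ≈ 5499.8 km; running total=34338.8 km
Leg 5 bearing: y=sinΔλ·cosφ2=-0.75861587, x=cosφ1·sinφ2-sinφ1·cosφ2·cosΔλ=-0.04524825; θ=atan2(y, x)=-93.4134° <0 so +360° → 266.5866° ≈ 266.6°

Leg 1: dist=11775.5 km, bearing=129.4°
Leg 2: dist=3607.4 km, bearing=90.3°
Leg 3: dist=8216.8 km, bearing=22.1°
Leg 4: dist=5239.3 km, bearing=57.9°
Leg 5: dist=5499.8 km, bearing=266.6°
Total: 34338.8 km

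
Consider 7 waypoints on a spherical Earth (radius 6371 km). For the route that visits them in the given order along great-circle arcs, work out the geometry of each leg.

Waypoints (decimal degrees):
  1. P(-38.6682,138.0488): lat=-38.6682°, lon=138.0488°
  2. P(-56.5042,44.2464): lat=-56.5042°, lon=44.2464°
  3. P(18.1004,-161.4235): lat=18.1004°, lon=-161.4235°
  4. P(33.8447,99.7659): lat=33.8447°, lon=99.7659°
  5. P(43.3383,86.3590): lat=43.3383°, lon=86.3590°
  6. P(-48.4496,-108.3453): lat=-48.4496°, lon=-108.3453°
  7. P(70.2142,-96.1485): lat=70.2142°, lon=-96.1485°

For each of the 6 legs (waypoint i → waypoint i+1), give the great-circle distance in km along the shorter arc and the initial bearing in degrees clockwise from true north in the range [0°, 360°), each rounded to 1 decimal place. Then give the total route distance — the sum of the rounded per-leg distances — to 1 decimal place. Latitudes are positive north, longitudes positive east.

Leg 1: φ1=-0.6748874, φ2=-0.9861843, Δφ=-0.3112969, Δλ=-1.6371607 rad; a=sin²(Δφ/2)+cosφ1·cosφ2·sin²(Δλ/2)=0.2537649632; c=2·atan2(√a, √(1-a))=1.055870755; dist=6371·c=6726.953 ≈ 6727.0 km; running total=6727.0 km
Leg 1 bearing: y=sinΔλ·cosφ2=-0.55066101, x=cosφ1·sinφ2-sinφ1·cosφ2·cosΔλ=-0.67397751; θ=atan2(y, x)=-140.7501° <0 so +360° → 219.2499° ≈ 219.2°
Leg 2: φ1=-0.9861843, φ2=0.3159116, Δφ=1.3020959, Δλ=-3.5896169 rad; a=sin²(Δφ/2)+cosφ1·cosφ2·sin²(Δλ/2)=0.8659400602; c=2·atan2(√a, √(1-a))=2.391873272; dist=6371·c=15238.625 ≈ 15238.6 km; running total=21965.6 km
Leg 2 bearing: y=sinΔλ·cosφ2=0.41174883, x=cosφ1·sinφ2-sinφ1·cosφ2·cosΔλ=-0.54296813; θ=atan2(y, x)=142.8259° ≈ 142.8°
Leg 3: φ1=0.3159116, φ2=0.5907014, Δφ=0.2747899, Δλ=4.5586150 rad; a=sin²(Δφ/2)+cosφ1·cosφ2·sin²(Δλ/2)=0.4739429462; c=2·atan2(√a, √(1-a))=1.518658601; dist=6371·c=9675.374 ≈ 9675.4 km; running total=31641.0 km
Leg 3 bearing: y=sinΔλ·cosφ2=-0.82074977, x=cosφ1·sinφ2-sinφ1·cosφ2·cosΔλ=0.56890590; θ=atan2(y, x)=-55.2721° <0 so +360° → 304.7279° ≈ 304.7°
Leg 4: φ1=0.5907014, φ2=0.7563960, Δφ=0.1656946, Δλ=-0.2339945 rad; a=sin²(Δφ/2)+cosφ1·cosφ2·sin²(Δλ/2)=0.0150790661; c=2·atan2(√a, √(1-a))=0.246215145; dist=6371·c=1568.637 ≈ 1568.6 km; running total=33209.6 km
Leg 4 bearing: y=sinΔλ·cosφ2=-0.16863873, x=cosφ1·sinφ2-sinφ1·cosφ2·cosΔλ=0.17597650; θ=atan2(y, x)=-43.7802° <0 so +360° → 316.2198° ≈ 316.2°
Leg 5: φ1=0.7563960, φ2=-0.8456050, Δφ=-1.6020011, Δλ=-3.3982311 rad; a=sin²(Δφ/2)+cosφ1·cosφ2·sin²(Δλ/2)=0.9901119497; c=2·atan2(√a, √(1-a))=2.942386083; dist=6371·c=18745.942 ≈ 18745.9 km; running total=51955.5 km
Leg 5 bearing: y=sinΔλ·cosφ2=0.16836036, x=cosφ1·sinφ2-sinφ1·cosφ2·cosΔλ=-0.10399949; θ=atan2(y, x)=121.7044° ≈ 121.7°
Leg 6: φ1=-0.8456050, φ2=1.2254690, Δφ=2.0710740, Δλ=0.2128743 rad; a=sin²(Δφ/2)+cosφ1·cosφ2·sin²(Δλ/2)=0.7423686064; c=2·atan2(√a, √(1-a))=2.076859025; dist=6371·c=13231.669 ≈ 13231.7 km; running total=65187.2 km
Leg 6 bearing: y=sinΔλ·cosφ2=0.07151596, x=cosφ1·sinφ2-sinφ1·cosφ2·cosΔλ=0.87173121; θ=atan2(y, x)=4.6900° ≈ 4.7°

Leg 1: dist=6727.0 km, bearing=219.2°
Leg 2: dist=15238.6 km, bearing=142.8°
Leg 3: dist=9675.4 km, bearing=304.7°
Leg 4: dist=1568.6 km, bearing=316.2°
Leg 5: dist=18745.9 km, bearing=121.7°
Leg 6: dist=13231.7 km, bearing=4.7°
Total: 65187.2 km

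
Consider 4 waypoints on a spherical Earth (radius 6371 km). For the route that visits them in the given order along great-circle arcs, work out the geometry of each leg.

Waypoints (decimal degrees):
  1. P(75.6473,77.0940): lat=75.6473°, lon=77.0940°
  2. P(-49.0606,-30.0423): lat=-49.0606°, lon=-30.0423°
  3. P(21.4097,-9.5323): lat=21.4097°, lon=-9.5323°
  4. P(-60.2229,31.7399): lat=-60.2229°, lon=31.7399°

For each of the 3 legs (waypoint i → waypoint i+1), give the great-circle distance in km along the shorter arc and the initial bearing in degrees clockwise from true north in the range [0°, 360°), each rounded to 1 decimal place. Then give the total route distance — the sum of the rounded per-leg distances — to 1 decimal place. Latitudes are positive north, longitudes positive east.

Leg 1: dist=15704.3 km, bearing=270.0°
Leg 2: dist=8095.5 km, bearing=20.0°
Leg 3: dist=9812.2 km, bearing=160.9°
Total: 33612.0 km

Leg 1: φ1=1.3202945, φ2=-0.8562690, Δφ=-2.1765635, Δλ=-1.8698812 rad; a=sin²(Δφ/2)+cosφ1·cosφ2·sin²(Δλ/2)=0.8898428049; c=2·atan2(√a, √(1-a))=2.464959903; dist=6371·c=15704.260 ≈ 15704.3 km; running total=15704.3 km
Leg 1 bearing: y=sinΔλ·cosφ2=-0.62617115, x=cosφ1·sinφ2-sinφ1·cosφ2·cosΔλ=-0.00021334; θ=atan2(y, x)=-90.0195° <0 so +360° → 269.9805° ≈ 270.0°
Leg 2: φ1=-0.8562690, φ2=0.3736698, Δφ=1.2299388, Δλ=0.3579670 rad; a=sin²(Δφ/2)+cosφ1·cosφ2·sin²(Δλ/2)=0.3521872870; c=2·atan2(√a, √(1-a))=1.270686186; dist=6371·c=8095.542 ≈ 8095.5 km; running total=23799.8 km
Leg 2 bearing: y=sinΔλ·cosφ2=0.32619318, x=cosφ1·sinφ2-sinφ1·cosφ2·cosΔλ=0.89788842; θ=atan2(y, x)=19.9655° ≈ 20.0°
Leg 3: φ1=0.3736698, φ2=-1.0510879, Δφ=-1.4247576, Δλ=0.7203358 rad; a=sin²(Δφ/2)+cosφ1·cosφ2·sin²(Δλ/2)=0.4846682905; c=2·atan2(√a, √(1-a))=1.540128101; dist=6371·c=9812.156 ≈ 9812.2 km; running total=33612.0 km
Leg 3 bearing: y=sinΔλ·cosφ2=0.32759364, x=cosφ1·sinφ2-sinφ1·cosφ2·cosΔλ=-0.94432100; θ=atan2(y, x)=160.8679° ≈ 160.9°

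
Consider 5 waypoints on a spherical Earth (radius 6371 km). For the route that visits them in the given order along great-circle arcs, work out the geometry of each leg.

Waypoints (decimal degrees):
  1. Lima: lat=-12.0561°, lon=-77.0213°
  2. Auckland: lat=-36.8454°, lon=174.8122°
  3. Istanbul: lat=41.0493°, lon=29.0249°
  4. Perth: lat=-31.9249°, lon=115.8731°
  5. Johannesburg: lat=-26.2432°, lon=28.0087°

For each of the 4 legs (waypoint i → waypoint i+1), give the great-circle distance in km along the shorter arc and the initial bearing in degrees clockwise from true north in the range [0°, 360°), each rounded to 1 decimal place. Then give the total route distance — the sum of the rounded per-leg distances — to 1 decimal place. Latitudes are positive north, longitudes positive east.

Leg 1: φ1=-0.2104186, φ2=-0.6430735, Δφ=-0.4326549, Δλ=4.3953237 rad; a=sin²(Δφ/2)+cosφ1·cosφ2·sin²(Δλ/2)=0.5593751034; c=2·atan2(√a, √(1-a))=1.689827415; dist=6371·c=10765.890 ≈ 10765.9 km; running total=10765.9 km
Leg 1 bearing: y=sinΔλ·cosφ2=-0.76036729, x=cosφ1·sinφ2-sinφ1·cosφ2·cosΔλ=-0.63854520; θ=atan2(y, x)=-130.0230° <0 so +360° → 229.9770° ≈ 230.0°
Leg 2: φ1=-0.6430735, φ2=0.7164454, Δφ=1.3595190, Δλ=-2.5444684 rad; a=sin²(Δφ/2)+cosφ1·cosφ2·sin²(Δλ/2)=0.9464379068; c=2·atan2(√a, √(1-a))=2.674488004; dist=6371·c=17039.163 ≈ 17039.2 km; running total=27805.1 km
Leg 2 bearing: y=sinΔλ·cosφ2=-0.42403050, x=cosφ1·sinφ2-sinφ1·cosφ2·cosΔλ=0.15156159; θ=atan2(y, x)=-70.3315° <0 so +360° → 289.6685° ≈ 289.7°
Leg 3: φ1=0.7164454, φ2=-0.5571946, Δφ=-1.2736401, Δλ=1.5157870 rad; a=sin²(Δφ/2)+cosφ1·cosφ2·sin²(Δλ/2)=0.6560398786; c=2·atan2(√a, √(1-a))=1.888177664; dist=6371·c=12029.580 ≈ 12029.6 km; running total=39834.7 km
Leg 3 bearing: y=sinΔλ·cosφ2=0.84745812, x=cosφ1·sinφ2-sinφ1·cosφ2·cosΔλ=-0.42944261; θ=atan2(y, x)=116.8732° ≈ 116.9°
Leg 4: φ1=-0.5571946, φ2=-0.4580302, Δφ=0.0991644, Δλ=-1.5335231 rad; a=sin²(Δφ/2)+cosφ1·cosφ2·sin²(Δλ/2)=0.3689014177; c=2·atan2(√a, √(1-a))=1.305498005; dist=6371·c=8317.328 ≈ 8317.3 km; running total=48152.0 km
Leg 4 bearing: y=sinΔλ·cosφ2=-0.89630225, x=cosφ1·sinφ2-sinφ1·cosφ2·cosΔλ=-0.35762399; θ=atan2(y, x)=-111.7520° <0 so +360° → 248.2480° ≈ 248.2°

Leg 1: dist=10765.9 km, bearing=230.0°
Leg 2: dist=17039.2 km, bearing=289.7°
Leg 3: dist=12029.6 km, bearing=116.9°
Leg 4: dist=8317.3 km, bearing=248.2°
Total: 48152.0 km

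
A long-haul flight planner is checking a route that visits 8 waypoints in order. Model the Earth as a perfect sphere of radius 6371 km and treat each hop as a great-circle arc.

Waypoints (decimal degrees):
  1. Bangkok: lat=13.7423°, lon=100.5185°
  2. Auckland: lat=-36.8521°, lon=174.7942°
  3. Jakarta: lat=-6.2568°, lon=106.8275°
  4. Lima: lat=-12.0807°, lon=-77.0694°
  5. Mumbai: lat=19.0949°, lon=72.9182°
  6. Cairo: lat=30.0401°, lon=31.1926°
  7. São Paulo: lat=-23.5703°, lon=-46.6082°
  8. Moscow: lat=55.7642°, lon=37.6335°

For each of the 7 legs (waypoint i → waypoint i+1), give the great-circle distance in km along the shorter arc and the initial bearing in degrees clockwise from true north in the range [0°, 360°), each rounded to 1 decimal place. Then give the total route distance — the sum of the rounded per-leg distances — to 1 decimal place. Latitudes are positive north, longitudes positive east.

Leg 1: φ1=0.2398484, φ2=-0.6431905, Δφ=-0.8830389, Δλ=1.2963555 rad; a=sin²(Δφ/2)+cosφ1·cosφ2·sin²(Δλ/2)=0.4659122309; c=2·atan2(√a, √(1-a))=1.502567866; dist=6371·c=9572.860 ≈ 9572.9 km; running total=9572.9 km
Leg 1 bearing: y=sinΔλ·cosφ2=0.77024088, x=cosφ1·sinφ2-sinφ1·cosφ2·cosΔλ=-0.63409864; θ=atan2(y, x)=129.4628° ≈ 129.5°
Leg 2: φ1=-0.6431905, φ2=-0.1092018, Δφ=0.5339887, Δλ=-1.1862427 rad; a=sin²(Δφ/2)+cosφ1·cosφ2·sin²(Δλ/2)=0.3181190171; c=2·atan2(√a, √(1-a))=1.198492957; dist=6371·c=7635.599 ≈ 7635.6 km; running total=17208.5 km
Leg 2 bearing: y=sinΔλ·cosφ2=-0.92144442, x=cosφ1·sinφ2-sinφ1·cosφ2·cosΔλ=0.13644562; θ=atan2(y, x)=-81.5770° <0 so +360° → 278.4230° ≈ 278.4°
Leg 3: φ1=-0.1092018, φ2=-0.2108480, Δφ=-0.1016462, Δλ=-3.2096064 rad; a=sin²(Δφ/2)+cosφ1·cosφ2·sin²(Δλ/2)=0.9734861970; c=2·atan2(√a, √(1-a))=2.814474929; dist=6371·c=17931.020 ≈ 17931.0 km; running total=35139.5 km
Leg 3 bearing: y=sinΔλ·cosφ2=0.06645623, x=cosφ1·sinφ2-sinφ1·cosφ2·cosΔλ=-0.31436739; θ=atan2(y, x)=168.0636° ≈ 168.1°
Leg 4: φ1=-0.2108480, φ2=0.3332689, Δφ=0.5441169, Δλ=2.6177775 rad; a=sin²(Δφ/2)+cosφ1·cosφ2·sin²(Δλ/2)=0.9343083169; c=2·atan2(√a, √(1-a))=2.623199833; dist=6371·c=16712.406 ≈ 16712.4 km; running total=51851.9 km
Leg 4 bearing: y=sinΔλ·cosφ2=0.47266612, x=cosφ1·sinφ2-sinφ1·cosφ2·cosΔλ=0.14863338; θ=atan2(y, x)=72.5439° ≈ 72.5°
Leg 5: φ1=0.3332689, φ2=0.5242987, Δφ=0.1910298, Δλ=-0.7282491 rad; a=sin²(Δφ/2)+cosφ1·cosφ2·sin²(Δλ/2)=0.1128475573; c=2·atan2(√a, √(1-a))=0.685180423; dist=6371·c=4365.284 ≈ 4365.3 km; running total=56217.2 km
Leg 5 bearing: y=sinΔλ·cosφ2=-0.57616219, x=cosφ1·sinφ2-sinφ1·cosφ2·cosΔλ=0.26170418; θ=atan2(y, x)=-65.5715° <0 so +360° → 294.4285° ≈ 294.4°
Leg 6: φ1=0.5242987, φ2=-0.4113793, Δφ=-0.9356780, Δλ=-1.3578801 rad; a=sin²(Δφ/2)+cosφ1·cosφ2·sin²(Δλ/2)=0.5162570166; c=2·atan2(√a, √(1-a))=1.603316092; dist=6371·c=10214.727 ≈ 10214.7 km; running total=66431.9 km
Leg 6 bearing: y=sinΔλ·cosφ2=-0.89587292, x=cosφ1·sinφ2-sinφ1·cosφ2·cosΔλ=-0.44311911; θ=atan2(y, x)=-116.3180° <0 so +360° → 243.6820° ≈ 243.7°
Leg 7: φ1=-0.4113793, φ2=0.9732689, Δφ=1.3846482, Δλ=1.4702950 rad; a=sin²(Δφ/2)+cosφ1·cosφ2·sin²(Δλ/2)=0.6394249752; c=2·atan2(√a, √(1-a))=1.853392677; dist=6371·c=11807.965 ≈ 11808.0 km; running total=78239.9 km
Leg 7 bearing: y=sinΔλ·cosφ2=0.55976117, x=cosφ1·sinφ2-sinφ1·cosφ2·cosΔλ=0.78032694; θ=atan2(y, x)=35.6535° ≈ 35.7°

Leg 1: dist=9572.9 km, bearing=129.5°
Leg 2: dist=7635.6 km, bearing=278.4°
Leg 3: dist=17931.0 km, bearing=168.1°
Leg 4: dist=16712.4 km, bearing=72.5°
Leg 5: dist=4365.3 km, bearing=294.4°
Leg 6: dist=10214.7 km, bearing=243.7°
Leg 7: dist=11808.0 km, bearing=35.7°
Total: 78239.9 km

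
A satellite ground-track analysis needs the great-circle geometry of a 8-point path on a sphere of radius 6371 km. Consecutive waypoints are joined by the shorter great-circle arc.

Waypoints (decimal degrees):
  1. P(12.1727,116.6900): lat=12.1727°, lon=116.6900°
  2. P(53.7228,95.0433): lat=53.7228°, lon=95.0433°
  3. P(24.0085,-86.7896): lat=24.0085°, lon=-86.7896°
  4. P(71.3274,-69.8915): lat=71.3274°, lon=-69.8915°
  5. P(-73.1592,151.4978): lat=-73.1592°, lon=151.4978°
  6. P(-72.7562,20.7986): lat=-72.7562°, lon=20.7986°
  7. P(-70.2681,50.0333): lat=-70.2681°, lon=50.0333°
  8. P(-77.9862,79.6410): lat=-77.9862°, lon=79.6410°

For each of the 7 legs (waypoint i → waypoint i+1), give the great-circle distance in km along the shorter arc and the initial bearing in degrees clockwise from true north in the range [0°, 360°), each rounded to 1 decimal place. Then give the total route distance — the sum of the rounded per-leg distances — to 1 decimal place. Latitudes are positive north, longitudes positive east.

Leg 1: φ1=0.2124537, φ2=0.9376397, Δφ=0.7251860, Δλ=-0.3778062 rad; a=sin²(Δφ/2)+cosφ1·cosφ2·sin²(Δλ/2)=0.1462071020; c=2·atan2(√a, √(1-a))=0.784720505; dist=6371·c=4999.454 ≈ 4999.5 km; running total=4999.5 km
Leg 1 bearing: y=sinΔλ·cosφ2=-0.21826484, x=cosφ1·sinφ2-sinφ1·cosφ2·cosΔλ=0.67207351; θ=atan2(y, x)=-17.9919° <0 so +360° → 342.0081° ≈ 342.0°
Leg 2: φ1=0.9376397, φ2=0.4190274, Δφ=-0.5186124, Δλ=-3.1735828 rad; a=sin²(Δφ/2)+cosφ1·cosφ2·sin²(Δλ/2)=0.6061100316; c=2·atan2(√a, √(1-a))=1.784642539; dist=6371·c=11369.958 ≈ 11370.0 km; running total=16369.5 km
Leg 2 bearing: y=sinΔλ·cosφ2=0.02921753, x=cosφ1·sinφ2-sinφ1·cosφ2·cosΔλ=0.97678502; θ=atan2(y, x)=1.7133° ≈ 1.7°
Leg 3: φ1=0.4190274, φ2=1.2448980, Δφ=0.8258706, Δλ=0.2949275 rad; a=sin²(Δφ/2)+cosφ1·cosφ2·sin²(Δλ/2)=0.1673551653; c=2·atan2(√a, √(1-a))=0.842914583; dist=6371·c=5370.209 ≈ 5370.2 km; running total=21739.7 km
Leg 3 bearing: y=sinΔλ·cosφ2=0.09306105, x=cosφ1·sinφ2-sinφ1·cosφ2·cosΔλ=0.74076265; θ=atan2(y, x)=7.1605° ≈ 7.2°
Leg 4: φ1=1.2448980, φ2=-1.2768689, Δφ=-2.5217669, Δλ=3.8639722 rad; a=sin²(Δφ/2)+cosφ1·cosφ2·sin²(Δλ/2)=0.9881610341; c=2·atan2(√a, √(1-a))=2.923546938; dist=6371·c=18625.918 ≈ 18625.9 km; running total=40365.6 km
Leg 4 bearing: y=sinΔλ·cosφ2=-0.19155034, x=cosφ1·sinφ2-sinφ1·cosφ2·cosΔλ=-0.10051710; θ=atan2(y, x)=-117.6885° <0 so +360° → 242.3115° ≈ 242.3°
Leg 5: φ1=-1.2768689, φ2=-1.2698352, Δφ=0.0070337, Δλ=-2.2811314 rad; a=sin²(Δφ/2)+cosφ1·cosφ2·sin²(Δλ/2)=0.0709547827; c=2·atan2(√a, √(1-a))=0.539257025; dist=6371·c=3435.607 ≈ 3435.6 km; running total=43801.2 km
Leg 5 bearing: y=sinΔλ·cosφ2=-0.22474270, x=cosφ1·sinφ2-sinφ1·cosφ2·cosΔλ=-0.46170502; θ=atan2(y, x)=-154.0447° <0 so +360° → 205.9553° ≈ 206.0°
Leg 6: φ1=-1.2698352, φ2=-1.2264097, Δφ=0.0434255, Δλ=0.5102418 rad; a=sin²(Δφ/2)+cosφ1·cosφ2·sin²(Δλ/2)=0.0068453520; c=2·atan2(√a, √(1-a))=0.165662656; dist=6371·c=1055.437 ≈ 1055.4 km; running total=44856.6 km
Leg 6 bearing: y=sinΔλ·cosφ2=0.16488933, x=cosφ1·sinφ2-sinφ1·cosφ2·cosΔλ=0.00234105; θ=atan2(y, x)=89.1866° ≈ 89.2°
Leg 7: φ1=-1.2264097, φ2=-1.3611160, Δφ=-0.1347063, Δλ=0.5167518 rad; a=sin²(Δφ/2)+cosφ1·cosφ2·sin²(Δλ/2)=0.0091175139; c=2·atan2(√a, √(1-a))=0.191262742; dist=6371·c=1218.535 ≈ 1218.5 km; running total=46075.1 km
Leg 7 bearing: y=sinΔλ·cosφ2=0.10283698, x=cosφ1·sinφ2-sinφ1·cosφ2·cosΔλ=-0.15988150; θ=atan2(y, x)=147.2506° ≈ 147.3°

Leg 1: dist=4999.5 km, bearing=342.0°
Leg 2: dist=11370.0 km, bearing=1.7°
Leg 3: dist=5370.2 km, bearing=7.2°
Leg 4: dist=18625.9 km, bearing=242.3°
Leg 5: dist=3435.6 km, bearing=206.0°
Leg 6: dist=1055.4 km, bearing=89.2°
Leg 7: dist=1218.5 km, bearing=147.3°
Total: 46075.1 km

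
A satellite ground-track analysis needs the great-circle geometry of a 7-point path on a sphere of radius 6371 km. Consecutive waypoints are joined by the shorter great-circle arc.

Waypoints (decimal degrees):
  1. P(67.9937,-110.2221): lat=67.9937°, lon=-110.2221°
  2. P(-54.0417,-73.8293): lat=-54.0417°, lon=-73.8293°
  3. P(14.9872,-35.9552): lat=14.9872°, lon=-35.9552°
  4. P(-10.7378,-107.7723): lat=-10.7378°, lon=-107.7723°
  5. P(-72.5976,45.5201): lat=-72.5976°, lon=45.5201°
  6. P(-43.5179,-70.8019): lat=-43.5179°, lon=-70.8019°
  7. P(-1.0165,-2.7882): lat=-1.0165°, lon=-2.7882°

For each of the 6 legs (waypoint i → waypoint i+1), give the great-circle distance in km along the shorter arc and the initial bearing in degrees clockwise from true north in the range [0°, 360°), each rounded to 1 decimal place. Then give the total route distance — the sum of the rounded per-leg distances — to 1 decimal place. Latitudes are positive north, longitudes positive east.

Leg 1: φ1=1.1867139, φ2=-0.9432056, Δφ=-2.1299195, Δλ=0.6351742 rad; a=sin²(Δφ/2)+cosφ1·cosφ2·sin²(Δλ/2)=0.7866777218; c=2·atan2(√a, √(1-a))=2.181391808; dist=6371·c=13897.647 ≈ 13897.6 km; running total=13897.6 km
Leg 1 bearing: y=sinΔλ·cosφ2=0.34839397, x=cosφ1·sinφ2-sinφ1·cosφ2·cosΔλ=-0.74154243; θ=atan2(y, x)=154.8348° ≈ 154.8°
Leg 2: φ1=-0.9432056, φ2=0.2615760, Δφ=1.2047816, Δλ=0.6610277 rad; a=sin²(Δφ/2)+cosφ1·cosφ2·sin²(Δλ/2)=0.3807908402; c=2·atan2(√a, √(1-a))=1.330059449; dist=6371·c=8473.809 ≈ 8473.8 km; running total=22371.4 km
Leg 2 bearing: y=sinΔλ·cosφ2=0.59304482, x=cosφ1·sinφ2-sinφ1·cosφ2·cosΔλ=0.76906082; θ=atan2(y, x)=37.6368° ≈ 37.6°
Leg 3: φ1=0.2615760, φ2=-0.1874100, Δφ=-0.4489860, Δλ=-1.2534449 rad; a=sin²(Δφ/2)+cosφ1·cosφ2·sin²(Δλ/2)=0.3760116108; c=2·atan2(√a, √(1-a))=1.320205084; dist=6371·c=8411.027 ≈ 8411.0 km; running total=30782.4 km
Leg 3 bearing: y=sinΔλ·cosφ2=-0.93342967, x=cosφ1·sinφ2-sinφ1·cosφ2·cosΔλ=-0.25926158; θ=atan2(y, x)=-105.5227° <0 so +360° → 254.4773° ≈ 254.5°
Leg 4: φ1=-0.1874100, φ2=-1.2670671, Δφ=-1.0796572, Δλ=2.6754571 rad; a=sin²(Δφ/2)+cosφ1·cosφ2·sin²(Δλ/2)=0.5423537034; c=2·atan2(√a, √(1-a))=1.655605363; dist=6371·c=10547.862 ≈ 10547.9 km; running total=41330.3 km
Leg 4 bearing: y=sinΔλ·cosφ2=0.13441811, x=cosφ1·sinφ2-sinφ1·cosφ2·cosΔλ=-0.98729754; θ=atan2(y, x)=172.2470° ≈ 172.2°
Leg 5: φ1=-1.2670671, φ2=-0.7595306, Δφ=0.5075365, Δλ=-2.0302019 rad; a=sin²(Δφ/2)+cosφ1·cosφ2·sin²(Δλ/2)=0.2195525857; c=2·atan2(√a, √(1-a))=0.975330064; dist=6371·c=6213.828 ≈ 6213.8 km; running total=47544.1 km
Leg 5 bearing: y=sinΔλ·cosφ2=-0.64997204, x=cosφ1·sinφ2-sinφ1·cosφ2·cosΔλ=-0.51277026; θ=atan2(y, x)=-128.2703° <0 so +360° → 231.7297° ≈ 231.7°
Leg 6: φ1=-0.7595306, φ2=-0.0177413, Δφ=0.7417894, Δλ=1.1870630 rad; a=sin²(Δφ/2)+cosφ1·cosφ2·sin²(Δλ/2)=0.3581691929; c=2·atan2(√a, √(1-a))=1.283185903; dist=6371·c=8175.177 ≈ 8175.2 km; running total=55719.3 km
Leg 6 bearing: y=sinΔλ·cosφ2=0.92712747, x=cosφ1·sinφ2-sinφ1·cosφ2·cosΔλ=0.24488923; θ=atan2(y, x)=75.2040° ≈ 75.2°

Leg 1: dist=13897.6 km, bearing=154.8°
Leg 2: dist=8473.8 km, bearing=37.6°
Leg 3: dist=8411.0 km, bearing=254.5°
Leg 4: dist=10547.9 km, bearing=172.2°
Leg 5: dist=6213.8 km, bearing=231.7°
Leg 6: dist=8175.2 km, bearing=75.2°
Total: 55719.3 km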